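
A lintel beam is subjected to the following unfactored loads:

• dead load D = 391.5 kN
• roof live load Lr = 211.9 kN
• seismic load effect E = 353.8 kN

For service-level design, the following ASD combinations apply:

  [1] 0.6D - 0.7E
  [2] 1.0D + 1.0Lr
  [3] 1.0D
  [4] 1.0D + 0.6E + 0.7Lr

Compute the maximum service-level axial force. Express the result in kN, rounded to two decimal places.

752.11 kN

[1] 0.6(391.5) - 0.7(353.8) = 234.90 - 247.66 = -12.76
[2] 1.0(391.5) + 1.0(211.9) = 391.50 + 211.90 = 603.40
[3] 1.0(391.5) = 391.50
[4] 1.0(391.5) + 0.6(353.8) + 0.7(211.9) = 391.50 + 212.28 + 148.33 = 752.11
Maximum is from combination 4.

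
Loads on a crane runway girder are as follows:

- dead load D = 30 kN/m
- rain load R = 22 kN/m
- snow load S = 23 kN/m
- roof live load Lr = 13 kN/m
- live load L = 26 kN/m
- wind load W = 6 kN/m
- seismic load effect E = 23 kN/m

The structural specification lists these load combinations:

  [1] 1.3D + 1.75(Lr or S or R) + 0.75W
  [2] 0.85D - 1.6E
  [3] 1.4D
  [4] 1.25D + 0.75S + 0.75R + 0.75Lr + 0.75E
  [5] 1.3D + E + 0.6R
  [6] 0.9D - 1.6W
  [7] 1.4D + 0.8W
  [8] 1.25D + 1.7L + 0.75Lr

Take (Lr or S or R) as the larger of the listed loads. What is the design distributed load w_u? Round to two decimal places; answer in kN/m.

98.25 kN/m

(Lr or S or R) → S = 23 kN/m.
[1] 1.3(30) + 1.75(23) + 0.75(6) = 39.00 + 40.25 + 4.50 = 83.75
[2] 0.85(30) - 1.6(23) = 25.50 - 36.80 = -11.30
[3] 1.4(30) = 42.00
[4] 1.25(30) + 0.75(23) + 0.75(22) + 0.75(13) + 0.75(23) = 37.50 + 17.25 + 16.50 + 9.75 + 17.25 = 98.25
[5] 1.3(30) + 1.0(23) + 0.6(22) = 39.00 + 23.00 + 13.20 = 75.20
[6] 0.9(30) - 1.6(6) = 27.00 - 9.60 = 17.40
[7] 1.4(30) + 0.8(6) = 42.00 + 4.80 = 46.80
[8] 1.25(30) + 1.7(26) + 0.75(13) = 37.50 + 44.20 + 9.75 = 91.45
The controlling combination is 4, giving 98.25 kN/m.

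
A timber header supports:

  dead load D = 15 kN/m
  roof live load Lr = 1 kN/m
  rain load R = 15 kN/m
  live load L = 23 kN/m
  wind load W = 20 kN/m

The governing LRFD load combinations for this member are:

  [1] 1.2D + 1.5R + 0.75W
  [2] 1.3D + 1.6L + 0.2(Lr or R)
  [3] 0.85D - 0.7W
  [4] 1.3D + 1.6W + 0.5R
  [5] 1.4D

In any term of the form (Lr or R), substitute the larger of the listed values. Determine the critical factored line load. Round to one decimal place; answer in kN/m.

(Lr or R) → R = 15 kN/m.
[1] 1.2(15) + 1.5(15) + 0.75(20) = 55.5
[2] 1.3(15) + 1.6(23) + 0.2(15) = 59.3
[3] 0.85(15) - 0.7(20) = -1.3
[4] 1.3(15) + 1.6(20) + 0.5(15) = 59.0
[5] 1.4(15) = 21.0
Combination 2 governs: w_u = 59.3 kN/m.

59.3 kN/m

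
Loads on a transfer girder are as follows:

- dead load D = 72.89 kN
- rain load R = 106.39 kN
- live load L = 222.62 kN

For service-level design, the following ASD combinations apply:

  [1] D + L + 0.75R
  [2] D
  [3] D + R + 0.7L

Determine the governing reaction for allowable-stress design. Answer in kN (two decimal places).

375.30 kN

[1] 1.0(72.89) + 1.0(222.62) + 0.75(106.39) = 375.30
[2] 1.0(72.89) = 72.89
[3] 1.0(72.89) + 1.0(106.39) + 0.7(222.62) = 335.11
Maximum is from combination 1.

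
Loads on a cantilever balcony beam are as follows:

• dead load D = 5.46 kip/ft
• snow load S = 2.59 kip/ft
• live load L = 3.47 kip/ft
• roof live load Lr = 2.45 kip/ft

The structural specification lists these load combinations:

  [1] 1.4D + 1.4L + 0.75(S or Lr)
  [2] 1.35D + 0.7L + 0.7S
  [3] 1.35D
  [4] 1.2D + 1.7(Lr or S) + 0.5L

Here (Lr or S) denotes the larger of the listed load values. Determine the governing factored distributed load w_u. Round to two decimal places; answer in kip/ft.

(S or Lr) → S = 2.59 kip/ft; (Lr or S) → S = 2.59 kip/ft.
[1] 1.4(5.46) + 1.4(3.47) + 0.75(2.59) = 7.64 + 4.86 + 1.94 = 14.44
[2] 1.35(5.46) + 0.7(3.47) + 0.7(2.59) = 7.37 + 2.43 + 1.81 = 11.61
[3] 1.35(5.46) = 7.37
[4] 1.2(5.46) + 1.7(2.59) + 0.5(3.47) = 6.55 + 4.40 + 1.74 = 12.69
Maximum is from combination 1.

14.44 kip/ft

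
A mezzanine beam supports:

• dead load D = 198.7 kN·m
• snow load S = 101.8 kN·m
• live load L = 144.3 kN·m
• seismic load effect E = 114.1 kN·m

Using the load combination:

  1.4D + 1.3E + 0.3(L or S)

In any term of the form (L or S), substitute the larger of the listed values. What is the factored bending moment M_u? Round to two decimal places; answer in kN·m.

469.80 kN·m

(L or S) → L = 144.3 kN·m.
1.4(198.7) + 1.3(114.1) + 0.3(144.3) = 469.80
M_u = 469.80 kN·m.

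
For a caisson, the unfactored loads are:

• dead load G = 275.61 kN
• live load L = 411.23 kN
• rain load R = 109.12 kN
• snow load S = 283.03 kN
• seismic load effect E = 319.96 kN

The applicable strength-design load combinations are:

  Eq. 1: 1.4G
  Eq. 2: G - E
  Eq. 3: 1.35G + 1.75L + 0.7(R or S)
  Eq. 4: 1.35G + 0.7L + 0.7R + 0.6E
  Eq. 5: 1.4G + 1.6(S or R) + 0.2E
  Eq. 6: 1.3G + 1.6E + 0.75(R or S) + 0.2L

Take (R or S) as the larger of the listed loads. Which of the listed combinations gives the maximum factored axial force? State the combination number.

(R or S) → S = 283.03 kN; (S or R) → S = 283.03 kN.
Eq. 1: 1.4(275.61) = 385.85
Eq. 2: 1.0(275.61) - 1.0(319.96) = 275.61 - 319.96 = -44.35
Eq. 3: 1.35(275.61) + 1.75(411.23) + 0.7(283.03) = 1289.85
Eq. 4: 1.35(275.61) + 0.7(411.23) + 0.7(109.12) + 0.6(319.96) = 372.07 + 287.86 + 76.38 + 191.98 = 928.29
Eq. 5: 1.4(275.61) + 1.6(283.03) + 0.2(319.96) = 385.85 + 452.85 + 63.99 = 902.69
Eq. 6: 1.3(275.61) + 1.6(319.96) + 0.75(283.03) + 0.2(411.23) = 358.29 + 511.94 + 212.27 + 82.25 = 1164.75
The largest value is 1289.85 kN from combination 3.

Combination 3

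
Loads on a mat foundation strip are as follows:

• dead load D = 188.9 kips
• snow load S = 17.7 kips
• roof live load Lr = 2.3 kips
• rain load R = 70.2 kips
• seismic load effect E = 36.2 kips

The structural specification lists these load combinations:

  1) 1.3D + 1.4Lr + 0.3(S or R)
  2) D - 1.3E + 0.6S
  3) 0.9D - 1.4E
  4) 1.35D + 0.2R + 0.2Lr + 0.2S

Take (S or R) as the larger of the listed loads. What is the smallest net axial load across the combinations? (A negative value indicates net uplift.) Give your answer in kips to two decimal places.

(S or R) → R = 70.2 kips.
1) 1.3(188.9) + 1.4(2.3) + 0.3(70.2) = 245.57 + 3.22 + 21.06 = 269.85
2) 1.0(188.9) - 1.3(36.2) + 0.6(17.7) = 188.90 - 47.06 + 10.62 = 152.46
3) 0.9(188.9) - 1.4(36.2) = 170.01 - 50.68 = 119.33
4) 1.35(188.9) + 0.2(70.2) + 0.2(2.3) + 0.2(17.7) = 255.02 + 14.04 + 0.46 + 3.54 = 273.06
Combination 3 gives the minimum: 119.33 kips.

119.33 kips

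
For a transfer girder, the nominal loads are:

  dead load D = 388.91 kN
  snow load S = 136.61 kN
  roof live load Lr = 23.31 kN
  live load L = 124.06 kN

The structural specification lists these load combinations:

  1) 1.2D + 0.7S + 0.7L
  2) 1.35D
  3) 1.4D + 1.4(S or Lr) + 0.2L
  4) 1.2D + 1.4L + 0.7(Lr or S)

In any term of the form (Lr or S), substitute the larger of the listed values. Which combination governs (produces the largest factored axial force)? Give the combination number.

Combination 3

(S or Lr) → S = 136.61 kN; (Lr or S) → S = 136.61 kN.
1) 1.2(388.91) + 0.7(136.61) + 0.7(124.06) = 649.16
2) 1.35(388.91) = 525.03
3) 1.4(388.91) + 1.4(136.61) + 0.2(124.06) = 760.54
4) 1.2(388.91) + 1.4(124.06) + 0.7(136.61) = 736.00
The largest value is 760.54 kN from combination 3.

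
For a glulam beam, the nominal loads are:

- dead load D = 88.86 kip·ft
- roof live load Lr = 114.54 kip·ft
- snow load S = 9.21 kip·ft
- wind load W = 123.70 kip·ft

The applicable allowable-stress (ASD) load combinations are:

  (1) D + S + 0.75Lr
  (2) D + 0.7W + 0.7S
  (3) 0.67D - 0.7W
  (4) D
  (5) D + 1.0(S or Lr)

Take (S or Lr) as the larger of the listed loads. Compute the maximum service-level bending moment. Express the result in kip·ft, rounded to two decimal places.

(S or Lr) → Lr = 114.54 kip·ft.
(1) 1.0(88.86) + 1.0(9.21) + 0.75(114.54) = 183.98
(2) 1.0(88.86) + 0.7(123.70) + 0.7(9.21) = 181.90
(3) 0.67(88.86) - 0.7(123.70) = -27.05
(4) 1.0(88.86) = 88.86
(5) 1.0(88.86) + 1.0(114.54) = 203.40
Maximum is from combination 5.

203.40 kip·ft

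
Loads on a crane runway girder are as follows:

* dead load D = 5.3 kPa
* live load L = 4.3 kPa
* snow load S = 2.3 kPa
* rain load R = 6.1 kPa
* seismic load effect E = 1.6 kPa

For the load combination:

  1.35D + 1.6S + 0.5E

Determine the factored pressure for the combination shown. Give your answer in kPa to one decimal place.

11.6 kPa

1.35(5.3) + 1.6(2.3) + 0.5(1.6) = 11.6
p_u = 11.6 kPa.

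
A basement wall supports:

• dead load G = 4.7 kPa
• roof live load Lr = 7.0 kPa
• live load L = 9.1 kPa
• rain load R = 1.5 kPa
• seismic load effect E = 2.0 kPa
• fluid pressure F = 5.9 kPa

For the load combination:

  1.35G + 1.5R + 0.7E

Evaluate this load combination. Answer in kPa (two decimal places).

10.00 kPa

1.35(4.7) + 1.5(1.5) + 0.7(2.0) = 6.35 + 2.25 + 1.40 = 10.00
p_u = 10.00 kPa.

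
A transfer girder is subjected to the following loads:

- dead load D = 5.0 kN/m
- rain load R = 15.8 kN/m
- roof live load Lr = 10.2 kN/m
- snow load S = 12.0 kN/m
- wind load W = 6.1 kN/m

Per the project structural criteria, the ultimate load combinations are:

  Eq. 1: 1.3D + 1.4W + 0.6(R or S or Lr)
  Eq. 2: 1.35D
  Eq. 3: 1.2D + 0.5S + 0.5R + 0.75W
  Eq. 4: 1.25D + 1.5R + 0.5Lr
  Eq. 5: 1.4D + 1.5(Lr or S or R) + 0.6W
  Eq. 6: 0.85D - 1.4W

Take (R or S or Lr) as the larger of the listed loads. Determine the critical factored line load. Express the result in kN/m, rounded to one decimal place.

(R or S or Lr) → R = 15.8 kN/m; (Lr or S or R) → R = 15.8 kN/m.
Eq. 1: 1.3(5.0) + 1.4(6.1) + 0.6(15.8) = 6.5 + 8.5 + 9.5 = 24.5
Eq. 2: 1.35(5.0) = 6.8
Eq. 3: 1.2(5.0) + 0.5(12.0) + 0.5(15.8) + 0.75(6.1) = 6.0 + 6.0 + 7.9 + 4.6 = 24.5
Eq. 4: 1.25(5.0) + 1.5(15.8) + 0.5(10.2) = 6.3 + 23.7 + 5.1 = 35.1
Eq. 5: 1.4(5.0) + 1.5(15.8) + 0.6(6.1) = 7.0 + 23.7 + 3.7 = 34.4
Eq. 6: 0.85(5.0) - 1.4(6.1) = -4.3
The controlling combination is 4, giving 35.1 kN/m.

35.1 kN/m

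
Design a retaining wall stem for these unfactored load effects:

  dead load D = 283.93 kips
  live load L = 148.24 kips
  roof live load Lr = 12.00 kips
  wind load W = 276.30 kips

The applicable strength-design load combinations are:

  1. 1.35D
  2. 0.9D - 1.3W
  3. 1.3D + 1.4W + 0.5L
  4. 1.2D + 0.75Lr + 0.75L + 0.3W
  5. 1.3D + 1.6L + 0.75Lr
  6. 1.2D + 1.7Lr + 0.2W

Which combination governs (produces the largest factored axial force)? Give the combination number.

1. 1.35(283.93) = 383.31
2. 0.9(283.93) - 1.3(276.30) = -103.65
3. 1.3(283.93) + 1.4(276.30) + 0.5(148.24) = 830.05
4. 1.2(283.93) + 0.75(12.00) + 0.75(148.24) + 0.3(276.30) = 543.79
5. 1.3(283.93) + 1.6(148.24) + 0.75(12.00) = 615.29
6. 1.2(283.93) + 1.7(12.00) + 0.2(276.30) = 416.38
The largest value is 830.05 kips from combination 3.

Combination 3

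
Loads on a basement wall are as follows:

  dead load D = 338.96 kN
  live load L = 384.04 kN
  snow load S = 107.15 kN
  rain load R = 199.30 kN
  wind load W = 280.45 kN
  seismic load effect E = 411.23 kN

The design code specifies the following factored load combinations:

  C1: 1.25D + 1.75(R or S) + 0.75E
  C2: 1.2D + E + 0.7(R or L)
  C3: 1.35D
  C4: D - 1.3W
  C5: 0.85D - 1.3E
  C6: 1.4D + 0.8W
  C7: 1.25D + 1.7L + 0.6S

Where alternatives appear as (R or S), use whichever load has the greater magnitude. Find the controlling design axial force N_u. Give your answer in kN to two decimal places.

(R or S) → R = 199.30 kN; (R or L) → L = 384.04 kN.
C1: 1.25(338.96) + 1.75(199.30) + 0.75(411.23) = 423.70 + 348.78 + 308.42 = 1080.90
C2: 1.2(338.96) + 1.0(411.23) + 0.7(384.04) = 406.75 + 411.23 + 268.83 = 1086.81
C3: 1.35(338.96) = 457.60
C4: 1.0(338.96) - 1.3(280.45) = 338.96 - 364.59 = -25.63
C5: 0.85(338.96) - 1.3(411.23) = 288.12 - 534.60 = -246.48
C6: 1.4(338.96) + 0.8(280.45) = 474.54 + 224.36 = 698.90
C7: 1.25(338.96) + 1.7(384.04) + 0.6(107.15) = 423.70 + 652.87 + 64.29 = 1140.86
Maximum is from combination 7.

1140.86 kN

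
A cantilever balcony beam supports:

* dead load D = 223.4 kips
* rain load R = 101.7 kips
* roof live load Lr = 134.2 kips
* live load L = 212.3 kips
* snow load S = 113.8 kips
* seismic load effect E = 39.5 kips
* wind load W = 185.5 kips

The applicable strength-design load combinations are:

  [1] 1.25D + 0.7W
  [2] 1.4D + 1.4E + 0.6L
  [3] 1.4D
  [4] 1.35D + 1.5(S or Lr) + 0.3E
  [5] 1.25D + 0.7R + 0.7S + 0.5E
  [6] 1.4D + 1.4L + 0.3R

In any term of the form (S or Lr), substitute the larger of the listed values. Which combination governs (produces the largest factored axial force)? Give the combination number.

Combination 6

(S or Lr) → Lr = 134.2 kips.
[1] 1.25(223.4) + 0.7(185.5) = 409.1
[2] 1.4(223.4) + 1.4(39.5) + 0.6(212.3) = 495.4
[3] 1.4(223.4) = 312.8
[4] 1.35(223.4) + 1.5(134.2) + 0.3(39.5) = 514.7
[5] 1.25(223.4) + 0.7(101.7) + 0.7(113.8) + 0.5(39.5) = 449.9
[6] 1.4(223.4) + 1.4(212.3) + 0.3(101.7) = 640.5
The largest value is 640.5 kips from combination 6.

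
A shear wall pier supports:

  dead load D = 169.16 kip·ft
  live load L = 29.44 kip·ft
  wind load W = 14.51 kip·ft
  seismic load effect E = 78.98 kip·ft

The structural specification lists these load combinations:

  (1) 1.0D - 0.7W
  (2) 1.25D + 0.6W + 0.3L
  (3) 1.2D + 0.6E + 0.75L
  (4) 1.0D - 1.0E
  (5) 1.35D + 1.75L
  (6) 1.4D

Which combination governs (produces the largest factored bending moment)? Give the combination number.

(1) 1.0(169.16) - 0.7(14.51) = 169.16 - 10.16 = 159.00
(2) 1.25(169.16) + 0.6(14.51) + 0.3(29.44) = 211.45 + 8.71 + 8.83 = 228.99
(3) 1.2(169.16) + 0.6(78.98) + 0.75(29.44) = 202.99 + 47.39 + 22.08 = 272.46
(4) 1.0(169.16) - 1.0(78.98) = 169.16 - 78.98 = 90.18
(5) 1.35(169.16) + 1.75(29.44) = 228.37 + 51.52 = 279.89
(6) 1.4(169.16) = 236.82
The largest value is 279.89 kip·ft from combination 5.

Combination 5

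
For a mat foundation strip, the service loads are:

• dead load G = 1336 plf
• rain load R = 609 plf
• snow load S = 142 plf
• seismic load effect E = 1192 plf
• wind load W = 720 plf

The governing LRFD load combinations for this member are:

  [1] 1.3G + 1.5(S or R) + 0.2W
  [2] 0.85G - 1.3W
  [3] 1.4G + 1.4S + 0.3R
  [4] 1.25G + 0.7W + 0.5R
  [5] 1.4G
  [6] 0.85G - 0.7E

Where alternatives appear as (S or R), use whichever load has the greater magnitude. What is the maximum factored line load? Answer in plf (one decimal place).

(S or R) → R = 609 plf.
[1] 1.3(1336) + 1.5(609) + 0.2(720) = 1736.8 + 913.5 + 144.0 = 2794.3
[2] 0.85(1336) - 1.3(720) = 1135.6 - 936.0 = 199.6
[3] 1.4(1336) + 1.4(142) + 0.3(609) = 1870.4 + 198.8 + 182.7 = 2251.9
[4] 1.25(1336) + 0.7(720) + 0.5(609) = 1670.0 + 504.0 + 304.5 = 2478.5
[5] 1.4(1336) = 1870.4
[6] 0.85(1336) - 0.7(1192) = 1135.6 - 834.4 = 301.2
Combination 1 governs: w_u = 2794.3 plf.

2794.3 plf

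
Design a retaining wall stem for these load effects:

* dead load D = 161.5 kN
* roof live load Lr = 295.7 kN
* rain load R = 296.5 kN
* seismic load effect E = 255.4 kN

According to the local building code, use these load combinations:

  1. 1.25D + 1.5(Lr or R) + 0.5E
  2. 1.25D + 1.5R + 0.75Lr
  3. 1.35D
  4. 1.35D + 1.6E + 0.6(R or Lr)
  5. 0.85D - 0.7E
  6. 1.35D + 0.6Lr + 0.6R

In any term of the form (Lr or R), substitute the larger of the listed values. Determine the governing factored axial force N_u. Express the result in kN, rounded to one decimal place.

(Lr or R) → R = 296.5 kN; (R or Lr) → R = 296.5 kN.
1. 1.25(161.5) + 1.5(296.5) + 0.5(255.4) = 774.3
2. 1.25(161.5) + 1.5(296.5) + 0.75(295.7) = 868.4
3. 1.35(161.5) = 218.0
4. 1.35(161.5) + 1.6(255.4) + 0.6(296.5) = 804.6
5. 0.85(161.5) - 0.7(255.4) = 137.3 - 178.8 = -41.5
6. 1.35(161.5) + 0.6(295.7) + 0.6(296.5) = 218.0 + 177.4 + 177.9 = 573.3
Combination 2 governs: N_u = 868.4 kN.

868.4 kN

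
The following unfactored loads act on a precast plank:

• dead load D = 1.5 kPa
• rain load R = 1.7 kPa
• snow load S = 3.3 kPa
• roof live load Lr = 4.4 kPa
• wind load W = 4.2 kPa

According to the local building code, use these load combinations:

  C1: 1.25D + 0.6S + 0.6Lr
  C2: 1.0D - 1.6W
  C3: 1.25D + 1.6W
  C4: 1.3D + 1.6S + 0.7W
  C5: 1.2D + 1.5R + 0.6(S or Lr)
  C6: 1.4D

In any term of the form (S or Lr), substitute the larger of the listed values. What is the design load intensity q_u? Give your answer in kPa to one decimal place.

10.2 kPa

(S or Lr) → Lr = 4.4 kPa.
C1: 1.25(1.5) + 0.6(3.3) + 0.6(4.4) = 6.5
C2: 1.0(1.5) - 1.6(4.2) = -5.2
C3: 1.25(1.5) + 1.6(4.2) = 8.6
C4: 1.3(1.5) + 1.6(3.3) + 0.7(4.2) = 10.2
C5: 1.2(1.5) + 1.5(1.7) + 0.6(4.4) = 7.0
C6: 1.4(1.5) = 2.1
Maximum is from combination 4.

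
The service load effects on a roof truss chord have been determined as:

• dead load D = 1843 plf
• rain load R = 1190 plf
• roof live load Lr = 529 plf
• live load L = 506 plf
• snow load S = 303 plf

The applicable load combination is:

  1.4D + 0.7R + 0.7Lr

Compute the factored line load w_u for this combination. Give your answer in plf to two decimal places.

1.4(1843) + 0.7(1190) + 0.7(529) = 3783.50
w_u = 3783.50 plf.

3783.50 plf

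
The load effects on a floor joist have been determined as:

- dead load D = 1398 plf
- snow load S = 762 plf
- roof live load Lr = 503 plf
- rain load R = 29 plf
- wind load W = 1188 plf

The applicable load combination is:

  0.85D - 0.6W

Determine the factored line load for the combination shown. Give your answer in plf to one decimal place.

475.5 plf

0.85(1398) - 0.6(1188) = 1188.3 - 712.8 = 475.5
w_u = 475.5 plf.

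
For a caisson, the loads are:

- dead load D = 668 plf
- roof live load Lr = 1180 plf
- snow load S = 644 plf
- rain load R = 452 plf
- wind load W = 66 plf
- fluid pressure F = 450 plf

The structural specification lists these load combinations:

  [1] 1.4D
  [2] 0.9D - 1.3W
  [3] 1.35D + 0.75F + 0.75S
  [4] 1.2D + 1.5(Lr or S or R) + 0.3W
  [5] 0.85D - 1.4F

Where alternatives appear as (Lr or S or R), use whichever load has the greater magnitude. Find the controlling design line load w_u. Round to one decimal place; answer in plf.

2591.4 plf

(Lr or S or R) → Lr = 1180 plf.
[1] 1.4(668) = 935.2
[2] 0.9(668) - 1.3(66) = 601.2 - 85.8 = 515.4
[3] 1.35(668) + 0.75(450) + 0.75(644) = 901.8 + 337.5 + 483.0 = 1722.3
[4] 1.2(668) + 1.5(1180) + 0.3(66) = 801.6 + 1770.0 + 19.8 = 2591.4
[5] 0.85(668) - 1.4(450) = 567.8 - 630.0 = -62.2
The controlling combination is 4, giving 2591.4 plf.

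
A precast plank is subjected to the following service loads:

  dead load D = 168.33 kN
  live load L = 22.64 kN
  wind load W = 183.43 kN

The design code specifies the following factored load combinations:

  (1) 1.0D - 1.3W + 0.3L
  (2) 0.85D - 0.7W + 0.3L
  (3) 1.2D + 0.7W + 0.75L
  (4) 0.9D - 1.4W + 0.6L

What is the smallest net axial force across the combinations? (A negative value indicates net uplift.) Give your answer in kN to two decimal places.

-91.72 kN

(1) 1.0(168.33) - 1.3(183.43) + 0.3(22.64) = 168.33 - 238.46 + 6.79 = -63.34
(2) 0.85(168.33) - 0.7(183.43) + 0.3(22.64) = 143.08 - 128.40 + 6.79 = 21.47
(3) 1.2(168.33) + 0.7(183.43) + 0.75(22.64) = 202.00 + 128.40 + 16.98 = 347.38
(4) 0.9(168.33) - 1.4(183.43) + 0.6(22.64) = 151.50 - 256.80 + 13.58 = -91.72
Combination 4 gives the minimum: -91.72 kN.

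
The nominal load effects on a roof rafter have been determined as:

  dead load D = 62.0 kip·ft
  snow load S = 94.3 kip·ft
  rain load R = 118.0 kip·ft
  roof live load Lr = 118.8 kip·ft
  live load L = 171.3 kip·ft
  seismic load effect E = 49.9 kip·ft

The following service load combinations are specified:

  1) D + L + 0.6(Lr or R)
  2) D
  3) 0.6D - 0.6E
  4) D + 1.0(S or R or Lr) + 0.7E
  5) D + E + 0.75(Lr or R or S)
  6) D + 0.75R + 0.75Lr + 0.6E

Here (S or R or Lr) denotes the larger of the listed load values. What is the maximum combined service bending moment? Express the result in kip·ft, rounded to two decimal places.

304.58 kip·ft

(Lr or R) → Lr = 118.8 kip·ft; (S or R or Lr) → Lr = 118.8 kip·ft; (Lr or R or S) → Lr = 118.8 kip·ft.
1) 1.0(62.0) + 1.0(171.3) + 0.6(118.8) = 62.00 + 171.30 + 71.28 = 304.58
2) 1.0(62.0) = 62.00
3) 0.6(62.0) - 0.6(49.9) = 37.20 - 29.94 = 7.26
4) 1.0(62.0) + 1.0(118.8) + 0.7(49.9) = 62.00 + 118.80 + 34.93 = 215.73
5) 1.0(62.0) + 1.0(49.9) + 0.75(118.8) = 62.00 + 49.90 + 89.10 = 201.00
6) 1.0(62.0) + 0.75(118.0) + 0.75(118.8) + 0.6(49.9) = 62.00 + 88.50 + 89.10 + 29.94 = 269.54
Combination 1 governs: M = 304.58 kip·ft.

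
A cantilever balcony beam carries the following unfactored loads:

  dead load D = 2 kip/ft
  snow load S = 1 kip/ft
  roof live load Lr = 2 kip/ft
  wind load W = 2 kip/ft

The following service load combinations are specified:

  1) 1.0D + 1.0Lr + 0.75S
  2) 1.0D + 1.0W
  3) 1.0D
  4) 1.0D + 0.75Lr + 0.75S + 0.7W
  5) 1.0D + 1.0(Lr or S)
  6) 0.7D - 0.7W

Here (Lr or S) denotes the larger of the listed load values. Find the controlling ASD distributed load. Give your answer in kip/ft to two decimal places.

5.65 kip/ft

(Lr or S) → Lr = 2 kip/ft.
1) 1.0(2) + 1.0(2) + 0.75(1) = 4.75
2) 1.0(2) + 1.0(2) = 4.00
3) 1.0(2) = 2.00
4) 1.0(2) + 0.75(2) + 0.75(1) + 0.7(2) = 5.65
5) 1.0(2) + 1.0(2) = 4.00
6) 0.7(2) - 0.7(2) = 0.00
Combination 4 governs: w = 5.65 kip/ft.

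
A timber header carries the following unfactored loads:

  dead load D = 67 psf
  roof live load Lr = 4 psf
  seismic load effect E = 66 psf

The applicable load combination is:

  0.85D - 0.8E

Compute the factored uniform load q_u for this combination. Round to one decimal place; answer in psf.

0.85(67) - 0.8(66) = 57.0 - 52.8 = 4.2
q_u = 4.2 psf.

4.2 psf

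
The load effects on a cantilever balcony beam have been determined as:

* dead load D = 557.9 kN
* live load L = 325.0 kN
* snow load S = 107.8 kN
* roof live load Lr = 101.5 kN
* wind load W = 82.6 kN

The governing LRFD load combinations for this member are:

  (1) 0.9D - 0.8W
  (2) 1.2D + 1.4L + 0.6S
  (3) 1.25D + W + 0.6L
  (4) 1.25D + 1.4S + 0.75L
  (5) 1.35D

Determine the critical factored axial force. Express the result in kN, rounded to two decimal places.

1189.16 kN

(1) 0.9(557.9) - 0.8(82.6) = 502.11 - 66.08 = 436.03
(2) 1.2(557.9) + 1.4(325.0) + 0.6(107.8) = 669.48 + 455.00 + 64.68 = 1189.16
(3) 1.25(557.9) + 1.0(82.6) + 0.6(325.0) = 697.38 + 82.60 + 195.00 = 974.98
(4) 1.25(557.9) + 1.4(107.8) + 0.75(325.0) = 697.38 + 150.92 + 243.75 = 1092.05
(5) 1.35(557.9) = 753.17
Maximum is from combination 2.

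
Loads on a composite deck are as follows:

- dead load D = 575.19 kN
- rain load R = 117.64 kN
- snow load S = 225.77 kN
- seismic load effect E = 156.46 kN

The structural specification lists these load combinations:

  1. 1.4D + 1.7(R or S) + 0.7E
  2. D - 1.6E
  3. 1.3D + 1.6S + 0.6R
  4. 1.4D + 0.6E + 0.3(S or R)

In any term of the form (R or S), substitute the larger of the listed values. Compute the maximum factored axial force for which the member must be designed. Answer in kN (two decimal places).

(R or S) → S = 225.77 kN; (S or R) → S = 225.77 kN.
1. 1.4(575.19) + 1.7(225.77) + 0.7(156.46) = 1298.60
2. 1.0(575.19) - 1.6(156.46) = 324.85
3. 1.3(575.19) + 1.6(225.77) + 0.6(117.64) = 1179.56
4. 1.4(575.19) + 0.6(156.46) + 0.3(225.77) = 966.87
Maximum is from combination 1.

1298.60 kN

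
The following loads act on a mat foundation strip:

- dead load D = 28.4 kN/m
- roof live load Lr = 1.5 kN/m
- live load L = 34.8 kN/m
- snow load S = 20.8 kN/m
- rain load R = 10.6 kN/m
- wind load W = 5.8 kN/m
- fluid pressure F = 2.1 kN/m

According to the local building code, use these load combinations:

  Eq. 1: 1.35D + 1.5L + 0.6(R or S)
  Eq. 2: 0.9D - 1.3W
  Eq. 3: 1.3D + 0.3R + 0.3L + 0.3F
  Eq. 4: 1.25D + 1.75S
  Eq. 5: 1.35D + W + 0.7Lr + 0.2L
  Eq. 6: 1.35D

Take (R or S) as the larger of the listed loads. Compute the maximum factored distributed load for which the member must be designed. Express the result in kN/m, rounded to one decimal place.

103.0 kN/m

(R or S) → S = 20.8 kN/m.
Eq. 1: 1.35(28.4) + 1.5(34.8) + 0.6(20.8) = 38.3 + 52.2 + 12.5 = 103.0
Eq. 2: 0.9(28.4) - 1.3(5.8) = 18.0
Eq. 3: 1.3(28.4) + 0.3(10.6) + 0.3(34.8) + 0.3(2.1) = 51.2
Eq. 4: 1.25(28.4) + 1.75(20.8) = 35.5 + 36.4 = 71.9
Eq. 5: 1.35(28.4) + 1.0(5.8) + 0.7(1.5) + 0.2(34.8) = 38.3 + 5.8 + 1.1 + 7.0 = 52.2
Eq. 6: 1.35(28.4) = 38.3
Combination 1 governs: w_u = 103.0 kN/m.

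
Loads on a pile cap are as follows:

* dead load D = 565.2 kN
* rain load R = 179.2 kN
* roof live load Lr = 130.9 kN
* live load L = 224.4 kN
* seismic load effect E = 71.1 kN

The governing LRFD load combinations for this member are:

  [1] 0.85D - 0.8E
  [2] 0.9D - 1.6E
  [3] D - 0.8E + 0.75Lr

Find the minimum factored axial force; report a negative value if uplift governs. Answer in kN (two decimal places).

394.92 kN

[1] 0.85(565.2) - 0.8(71.1) = 423.54
[2] 0.9(565.2) - 1.6(71.1) = 394.92
[3] 1.0(565.2) - 0.8(71.1) + 0.75(130.9) = 606.50
Combination 2 gives the minimum: 394.92 kN.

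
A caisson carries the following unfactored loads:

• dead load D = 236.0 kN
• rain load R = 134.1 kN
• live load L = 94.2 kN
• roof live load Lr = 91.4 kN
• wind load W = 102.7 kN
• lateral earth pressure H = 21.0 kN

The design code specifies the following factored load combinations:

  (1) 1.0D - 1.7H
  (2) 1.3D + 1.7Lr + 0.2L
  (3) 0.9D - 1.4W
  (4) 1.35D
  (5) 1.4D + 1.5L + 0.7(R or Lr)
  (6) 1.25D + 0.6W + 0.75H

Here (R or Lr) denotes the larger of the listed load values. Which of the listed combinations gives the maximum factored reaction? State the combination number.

(R or Lr) → R = 134.1 kN.
(1) 1.0(236.0) - 1.7(21.0) = 236.0 - 35.7 = 200.3
(2) 1.3(236.0) + 1.7(91.4) + 0.2(94.2) = 306.8 + 155.4 + 18.8 = 481.0
(3) 0.9(236.0) - 1.4(102.7) = 212.4 - 143.8 = 68.6
(4) 1.35(236.0) = 318.6
(5) 1.4(236.0) + 1.5(94.2) + 0.7(134.1) = 330.4 + 141.3 + 93.9 = 565.6
(6) 1.25(236.0) + 0.6(102.7) + 0.75(21.0) = 295.0 + 61.6 + 15.8 = 372.4
The largest value is 565.6 kN from combination 5.

Combination 5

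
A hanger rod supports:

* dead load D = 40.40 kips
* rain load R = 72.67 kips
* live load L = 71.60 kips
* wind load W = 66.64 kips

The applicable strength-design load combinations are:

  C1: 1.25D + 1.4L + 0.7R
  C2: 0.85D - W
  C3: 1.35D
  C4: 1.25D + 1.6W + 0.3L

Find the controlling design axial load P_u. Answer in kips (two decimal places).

201.61 kips

C1: 1.25(40.40) + 1.4(71.60) + 0.7(72.67) = 50.50 + 100.24 + 50.87 = 201.61
C2: 0.85(40.40) - 1.0(66.64) = 34.34 - 66.64 = -32.30
C3: 1.35(40.40) = 54.54
C4: 1.25(40.40) + 1.6(66.64) + 0.3(71.60) = 50.50 + 106.62 + 21.48 = 178.60
Maximum is from combination 1.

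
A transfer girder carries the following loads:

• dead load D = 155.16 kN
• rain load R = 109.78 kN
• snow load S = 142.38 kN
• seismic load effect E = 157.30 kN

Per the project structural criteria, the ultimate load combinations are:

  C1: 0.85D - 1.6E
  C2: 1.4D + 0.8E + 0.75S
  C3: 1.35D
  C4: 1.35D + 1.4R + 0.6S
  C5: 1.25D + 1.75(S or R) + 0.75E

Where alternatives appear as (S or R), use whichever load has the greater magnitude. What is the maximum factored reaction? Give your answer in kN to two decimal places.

561.09 kN

(S or R) → S = 142.38 kN.
C1: 0.85(155.16) - 1.6(157.30) = -119.79
C2: 1.4(155.16) + 0.8(157.30) + 0.75(142.38) = 449.85
C3: 1.35(155.16) = 209.47
C4: 1.35(155.16) + 1.4(109.78) + 0.6(142.38) = 448.59
C5: 1.25(155.16) + 1.75(142.38) + 0.75(157.30) = 561.09
The controlling combination is 5, giving 561.09 kN.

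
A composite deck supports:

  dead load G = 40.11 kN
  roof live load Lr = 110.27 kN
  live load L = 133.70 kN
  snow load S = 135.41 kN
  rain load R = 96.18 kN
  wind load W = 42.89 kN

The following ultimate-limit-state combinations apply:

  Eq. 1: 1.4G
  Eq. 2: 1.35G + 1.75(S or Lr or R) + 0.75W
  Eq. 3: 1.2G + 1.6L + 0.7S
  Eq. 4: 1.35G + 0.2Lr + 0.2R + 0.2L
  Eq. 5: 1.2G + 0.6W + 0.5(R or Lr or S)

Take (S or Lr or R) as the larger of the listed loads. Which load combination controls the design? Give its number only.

(S or Lr or R) → S = 135.41 kN; (R or Lr or S) → S = 135.41 kN.
Eq. 1: 1.4(40.11) = 56.15
Eq. 2: 1.35(40.11) + 1.75(135.41) + 0.75(42.89) = 323.28
Eq. 3: 1.2(40.11) + 1.6(133.70) + 0.7(135.41) = 48.13 + 213.92 + 94.79 = 356.84
Eq. 4: 1.35(40.11) + 0.2(110.27) + 0.2(96.18) + 0.2(133.70) = 54.15 + 22.05 + 19.24 + 26.74 = 122.18
Eq. 5: 1.2(40.11) + 0.6(42.89) + 0.5(135.41) = 48.13 + 25.73 + 67.71 = 141.57
The largest value is 356.84 kN from combination 3.

Combination 3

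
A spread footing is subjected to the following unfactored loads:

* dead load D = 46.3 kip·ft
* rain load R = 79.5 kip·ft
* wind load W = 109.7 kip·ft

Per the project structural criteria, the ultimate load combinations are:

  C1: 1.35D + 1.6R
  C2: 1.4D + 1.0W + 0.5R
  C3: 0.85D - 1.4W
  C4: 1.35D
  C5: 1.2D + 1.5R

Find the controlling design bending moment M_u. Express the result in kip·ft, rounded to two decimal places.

214.27 kip·ft

C1: 1.35(46.3) + 1.6(79.5) = 62.51 + 127.20 = 189.71
C2: 1.4(46.3) + 1.0(109.7) + 0.5(79.5) = 64.82 + 109.70 + 39.75 = 214.27
C3: 0.85(46.3) - 1.4(109.7) = -114.23
C4: 1.35(46.3) = 62.51
C5: 1.2(46.3) + 1.5(79.5) = 55.56 + 119.25 = 174.81
Maximum is from combination 2.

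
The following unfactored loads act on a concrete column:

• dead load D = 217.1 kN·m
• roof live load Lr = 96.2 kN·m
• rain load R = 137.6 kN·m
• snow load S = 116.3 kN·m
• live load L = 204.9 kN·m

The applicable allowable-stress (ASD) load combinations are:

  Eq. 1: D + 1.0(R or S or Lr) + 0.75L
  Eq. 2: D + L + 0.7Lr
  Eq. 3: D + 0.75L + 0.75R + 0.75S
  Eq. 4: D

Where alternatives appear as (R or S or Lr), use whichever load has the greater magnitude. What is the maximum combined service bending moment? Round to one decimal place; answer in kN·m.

561.2 kN·m

(R or S or Lr) → R = 137.6 kN·m.
Eq. 1: 1.0(217.1) + 1.0(137.6) + 0.75(204.9) = 217.1 + 137.6 + 153.7 = 508.4
Eq. 2: 1.0(217.1) + 1.0(204.9) + 0.7(96.2) = 217.1 + 204.9 + 67.3 = 489.3
Eq. 3: 1.0(217.1) + 0.75(204.9) + 0.75(137.6) + 0.75(116.3) = 217.1 + 153.7 + 103.2 + 87.2 = 561.2
Eq. 4: 1.0(217.1) = 217.1
Combination 3 governs: M = 561.2 kN·m.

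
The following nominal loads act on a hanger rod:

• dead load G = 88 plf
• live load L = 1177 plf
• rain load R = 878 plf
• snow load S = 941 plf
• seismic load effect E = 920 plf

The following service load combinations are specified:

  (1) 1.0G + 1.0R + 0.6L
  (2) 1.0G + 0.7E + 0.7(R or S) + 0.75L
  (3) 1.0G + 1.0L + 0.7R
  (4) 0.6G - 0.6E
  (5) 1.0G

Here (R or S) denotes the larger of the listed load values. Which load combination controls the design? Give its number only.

Combination 2

(R or S) → S = 941 plf.
(1) 1.0(88) + 1.0(878) + 0.6(1177) = 88.0 + 878.0 + 706.2 = 1672.2
(2) 1.0(88) + 0.7(920) + 0.7(941) + 0.75(1177) = 88.0 + 644.0 + 658.7 + 882.8 = 2273.5
(3) 1.0(88) + 1.0(1177) + 0.7(878) = 88.0 + 1177.0 + 614.6 = 1879.6
(4) 0.6(88) - 0.6(920) = 52.8 - 552.0 = -499.2
(5) 1.0(88) = 88.0
The largest value is 2273.5 plf from combination 2.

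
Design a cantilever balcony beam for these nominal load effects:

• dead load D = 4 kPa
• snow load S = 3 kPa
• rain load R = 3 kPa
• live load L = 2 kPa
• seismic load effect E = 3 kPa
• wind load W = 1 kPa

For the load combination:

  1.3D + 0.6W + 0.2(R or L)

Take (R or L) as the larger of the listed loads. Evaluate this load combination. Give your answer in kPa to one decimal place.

6.4 kPa

(R or L) → R = 3 kPa.
1.3(4) + 0.6(1) + 0.2(3) = 5.2 + 0.6 + 0.6 = 6.4
q_u = 6.4 kPa.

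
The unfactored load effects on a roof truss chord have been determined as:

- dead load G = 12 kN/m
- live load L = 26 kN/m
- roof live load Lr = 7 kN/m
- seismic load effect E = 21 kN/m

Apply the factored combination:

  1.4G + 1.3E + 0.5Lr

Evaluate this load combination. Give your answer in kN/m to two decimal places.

1.4(12) + 1.3(21) + 0.5(7) = 47.60
w_u = 47.60 kN/m.

47.60 kN/m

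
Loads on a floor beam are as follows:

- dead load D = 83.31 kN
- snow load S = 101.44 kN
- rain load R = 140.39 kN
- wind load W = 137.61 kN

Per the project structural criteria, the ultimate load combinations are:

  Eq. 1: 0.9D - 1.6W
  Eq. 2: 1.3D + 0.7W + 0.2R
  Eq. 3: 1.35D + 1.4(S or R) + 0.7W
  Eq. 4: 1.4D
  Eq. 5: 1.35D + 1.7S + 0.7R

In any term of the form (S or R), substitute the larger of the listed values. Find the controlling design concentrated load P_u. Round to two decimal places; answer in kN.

405.34 kN

(S or R) → R = 140.39 kN.
Eq. 1: 0.9(83.31) - 1.6(137.61) = 74.98 - 220.18 = -145.20
Eq. 2: 1.3(83.31) + 0.7(137.61) + 0.2(140.39) = 108.30 + 96.33 + 28.08 = 232.71
Eq. 3: 1.35(83.31) + 1.4(140.39) + 0.7(137.61) = 405.34
Eq. 4: 1.4(83.31) = 116.63
Eq. 5: 1.35(83.31) + 1.7(101.44) + 0.7(140.39) = 112.47 + 172.45 + 98.27 = 383.19
Maximum is from combination 3.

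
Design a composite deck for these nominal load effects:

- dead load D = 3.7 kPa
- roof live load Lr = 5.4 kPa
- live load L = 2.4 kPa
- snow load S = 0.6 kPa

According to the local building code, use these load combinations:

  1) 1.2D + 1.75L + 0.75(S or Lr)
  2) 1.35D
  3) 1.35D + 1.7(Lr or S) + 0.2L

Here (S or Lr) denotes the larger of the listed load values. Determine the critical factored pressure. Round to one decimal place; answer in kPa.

(S or Lr) → Lr = 5.4 kPa; (Lr or S) → Lr = 5.4 kPa.
1) 1.2(3.7) + 1.75(2.4) + 0.75(5.4) = 12.7
2) 1.35(3.7) = 5.0
3) 1.35(3.7) + 1.7(5.4) + 0.2(2.4) = 14.7
Combination 3 governs: p_u = 14.7 kPa.

14.7 kPa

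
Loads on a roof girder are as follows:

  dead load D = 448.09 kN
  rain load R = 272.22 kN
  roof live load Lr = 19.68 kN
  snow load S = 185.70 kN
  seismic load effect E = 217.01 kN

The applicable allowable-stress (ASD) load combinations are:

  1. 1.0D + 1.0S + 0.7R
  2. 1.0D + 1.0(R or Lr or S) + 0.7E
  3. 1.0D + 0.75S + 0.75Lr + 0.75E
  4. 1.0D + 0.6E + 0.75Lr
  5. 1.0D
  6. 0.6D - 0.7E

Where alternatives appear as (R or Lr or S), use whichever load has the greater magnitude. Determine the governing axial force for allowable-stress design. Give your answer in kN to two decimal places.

872.22 kN

(R or Lr or S) → R = 272.22 kN.
1. 1.0(448.09) + 1.0(185.70) + 0.7(272.22) = 448.09 + 185.70 + 190.55 = 824.34
2. 1.0(448.09) + 1.0(272.22) + 0.7(217.01) = 448.09 + 272.22 + 151.91 = 872.22
3. 1.0(448.09) + 0.75(185.70) + 0.75(19.68) + 0.75(217.01) = 764.88
4. 1.0(448.09) + 0.6(217.01) + 0.75(19.68) = 448.09 + 130.21 + 14.76 = 593.06
5. 1.0(448.09) = 448.09
6. 0.6(448.09) - 0.7(217.01) = 116.95
Maximum is from combination 2.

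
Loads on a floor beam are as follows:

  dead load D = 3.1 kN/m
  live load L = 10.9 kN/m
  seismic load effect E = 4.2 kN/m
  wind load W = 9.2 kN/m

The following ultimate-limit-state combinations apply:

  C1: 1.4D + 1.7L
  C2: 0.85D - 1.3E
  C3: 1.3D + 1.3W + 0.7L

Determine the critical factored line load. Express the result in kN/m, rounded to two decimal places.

23.62 kN/m

C1: 1.4(3.1) + 1.7(10.9) = 4.34 + 18.53 = 22.87
C2: 0.85(3.1) - 1.3(4.2) = -2.83
C3: 1.3(3.1) + 1.3(9.2) + 0.7(10.9) = 4.03 + 11.96 + 7.63 = 23.62
Maximum is from combination 3.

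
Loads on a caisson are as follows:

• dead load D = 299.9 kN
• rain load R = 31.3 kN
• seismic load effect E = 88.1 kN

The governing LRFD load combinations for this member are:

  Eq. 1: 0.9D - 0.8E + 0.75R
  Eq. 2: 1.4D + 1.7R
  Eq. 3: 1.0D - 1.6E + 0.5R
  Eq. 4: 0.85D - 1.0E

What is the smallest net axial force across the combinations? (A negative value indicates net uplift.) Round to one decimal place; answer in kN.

166.8 kN

Eq. 1: 0.9(299.9) - 0.8(88.1) + 0.75(31.3) = 222.9
Eq. 2: 1.4(299.9) + 1.7(31.3) = 473.1
Eq. 3: 1.0(299.9) - 1.6(88.1) + 0.5(31.3) = 174.6
Eq. 4: 0.85(299.9) - 1.0(88.1) = 166.8
Combination 4 gives the minimum: 166.8 kN.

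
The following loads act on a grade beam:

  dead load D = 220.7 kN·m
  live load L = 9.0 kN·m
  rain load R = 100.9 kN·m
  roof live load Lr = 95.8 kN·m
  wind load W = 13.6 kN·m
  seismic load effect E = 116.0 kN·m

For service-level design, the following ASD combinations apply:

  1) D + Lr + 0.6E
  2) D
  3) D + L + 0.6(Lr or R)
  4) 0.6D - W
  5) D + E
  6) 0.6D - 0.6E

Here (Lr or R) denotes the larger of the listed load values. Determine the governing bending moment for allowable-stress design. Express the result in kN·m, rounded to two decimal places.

(Lr or R) → R = 100.9 kN·m.
1) 1.0(220.7) + 1.0(95.8) + 0.6(116.0) = 386.10
2) 1.0(220.7) = 220.70
3) 1.0(220.7) + 1.0(9.0) + 0.6(100.9) = 290.24
4) 0.6(220.7) - 1.0(13.6) = 118.82
5) 1.0(220.7) + 1.0(116.0) = 336.70
6) 0.6(220.7) - 0.6(116.0) = 62.82
Combination 1 governs: M = 386.10 kN·m.

386.10 kN·m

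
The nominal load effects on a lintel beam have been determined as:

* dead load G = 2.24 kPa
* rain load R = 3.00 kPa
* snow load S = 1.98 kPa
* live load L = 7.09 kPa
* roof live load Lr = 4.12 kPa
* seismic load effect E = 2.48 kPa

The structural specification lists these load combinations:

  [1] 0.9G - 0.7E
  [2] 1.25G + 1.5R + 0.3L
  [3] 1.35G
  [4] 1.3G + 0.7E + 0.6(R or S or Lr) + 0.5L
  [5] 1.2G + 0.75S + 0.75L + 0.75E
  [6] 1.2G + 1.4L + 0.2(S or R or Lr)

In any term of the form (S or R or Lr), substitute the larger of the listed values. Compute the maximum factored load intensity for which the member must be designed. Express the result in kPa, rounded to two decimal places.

(R or S or Lr) → Lr = 4.12 kPa; (S or R or Lr) → Lr = 4.12 kPa.
[1] 0.9(2.24) - 0.7(2.48) = 0.28
[2] 1.25(2.24) + 1.5(3.00) + 0.3(7.09) = 9.43
[3] 1.35(2.24) = 3.02
[4] 1.3(2.24) + 0.7(2.48) + 0.6(4.12) + 0.5(7.09) = 10.67
[5] 1.2(2.24) + 0.75(1.98) + 0.75(7.09) + 0.75(2.48) = 11.35
[6] 1.2(2.24) + 1.4(7.09) + 0.2(4.12) = 13.44
The controlling combination is 6, giving 13.44 kPa.

13.44 kPa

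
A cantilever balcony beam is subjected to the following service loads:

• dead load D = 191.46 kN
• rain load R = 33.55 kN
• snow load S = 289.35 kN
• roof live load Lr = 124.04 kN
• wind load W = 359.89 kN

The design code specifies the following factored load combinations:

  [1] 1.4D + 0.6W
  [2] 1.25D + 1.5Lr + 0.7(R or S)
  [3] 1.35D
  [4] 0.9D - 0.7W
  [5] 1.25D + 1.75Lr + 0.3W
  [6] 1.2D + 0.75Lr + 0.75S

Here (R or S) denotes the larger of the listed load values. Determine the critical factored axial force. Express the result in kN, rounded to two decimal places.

627.93 kN

(R or S) → S = 289.35 kN.
[1] 1.4(191.46) + 0.6(359.89) = 483.98
[2] 1.25(191.46) + 1.5(124.04) + 0.7(289.35) = 627.93
[3] 1.35(191.46) = 258.47
[4] 0.9(191.46) - 0.7(359.89) = 172.31 - 251.92 = -79.61
[5] 1.25(191.46) + 1.75(124.04) + 0.3(359.89) = 564.36
[6] 1.2(191.46) + 0.75(124.04) + 0.75(289.35) = 229.75 + 93.03 + 217.01 = 539.79
Combination 2 governs: N_u = 627.93 kN.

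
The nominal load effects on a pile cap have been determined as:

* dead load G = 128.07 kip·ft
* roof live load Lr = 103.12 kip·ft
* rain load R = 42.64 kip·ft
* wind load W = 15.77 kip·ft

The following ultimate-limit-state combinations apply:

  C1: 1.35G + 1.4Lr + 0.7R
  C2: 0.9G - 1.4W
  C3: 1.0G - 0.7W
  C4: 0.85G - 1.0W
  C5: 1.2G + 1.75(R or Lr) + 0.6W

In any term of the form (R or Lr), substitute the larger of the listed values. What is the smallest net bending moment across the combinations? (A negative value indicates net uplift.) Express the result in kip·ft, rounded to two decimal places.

93.09 kip·ft

(R or Lr) → Lr = 103.12 kip·ft.
C1: 1.35(128.07) + 1.4(103.12) + 0.7(42.64) = 172.89 + 144.37 + 29.85 = 347.11
C2: 0.9(128.07) - 1.4(15.77) = 93.19
C3: 1.0(128.07) - 0.7(15.77) = 128.07 - 11.04 = 117.03
C4: 0.85(128.07) - 1.0(15.77) = 108.86 - 15.77 = 93.09
C5: 1.2(128.07) + 1.75(103.12) + 0.6(15.77) = 343.61
Combination 4 gives the minimum: 93.09 kip·ft.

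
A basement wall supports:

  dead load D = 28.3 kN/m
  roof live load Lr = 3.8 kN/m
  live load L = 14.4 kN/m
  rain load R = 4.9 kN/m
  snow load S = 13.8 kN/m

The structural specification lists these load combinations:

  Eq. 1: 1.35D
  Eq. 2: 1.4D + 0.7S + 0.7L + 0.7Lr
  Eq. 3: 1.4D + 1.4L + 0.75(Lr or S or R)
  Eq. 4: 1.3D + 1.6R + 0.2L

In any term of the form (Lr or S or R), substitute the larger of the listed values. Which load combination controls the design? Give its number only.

(Lr or S or R) → S = 13.8 kN/m.
Eq. 1: 1.35(28.3) = 38.2
Eq. 2: 1.4(28.3) + 0.7(13.8) + 0.7(14.4) + 0.7(3.8) = 62.0
Eq. 3: 1.4(28.3) + 1.4(14.4) + 0.75(13.8) = 70.1
Eq. 4: 1.3(28.3) + 1.6(4.9) + 0.2(14.4) = 47.5
The largest value is 70.1 kN/m from combination 3.

Combination 3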